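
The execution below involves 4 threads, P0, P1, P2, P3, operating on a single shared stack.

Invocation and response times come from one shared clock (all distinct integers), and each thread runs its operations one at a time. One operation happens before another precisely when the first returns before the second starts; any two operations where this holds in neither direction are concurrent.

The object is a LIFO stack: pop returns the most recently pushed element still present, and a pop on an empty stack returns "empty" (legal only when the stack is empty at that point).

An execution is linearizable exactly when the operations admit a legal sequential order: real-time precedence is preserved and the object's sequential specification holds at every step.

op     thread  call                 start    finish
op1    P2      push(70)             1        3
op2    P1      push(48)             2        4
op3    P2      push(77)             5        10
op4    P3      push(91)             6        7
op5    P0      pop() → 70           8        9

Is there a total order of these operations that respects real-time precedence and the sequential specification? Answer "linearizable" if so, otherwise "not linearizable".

not linearizable

cut after 8 events: linearizable; cut after 9 events (op5 responds, time 9): not linearizable
2 orders of the 4 completed stack ops respect real time; none is legal
include/drop combinations of the 1 pending operation (op3) were all tried; none helps
for example op1, op2, op4, op5 (pending dropped) fails at step 4: op5 pop() → 70 is not legal there
for example op2, op1, op4, op5 (pending dropped) fails at step 4: op5 pop() → 70 is not legal there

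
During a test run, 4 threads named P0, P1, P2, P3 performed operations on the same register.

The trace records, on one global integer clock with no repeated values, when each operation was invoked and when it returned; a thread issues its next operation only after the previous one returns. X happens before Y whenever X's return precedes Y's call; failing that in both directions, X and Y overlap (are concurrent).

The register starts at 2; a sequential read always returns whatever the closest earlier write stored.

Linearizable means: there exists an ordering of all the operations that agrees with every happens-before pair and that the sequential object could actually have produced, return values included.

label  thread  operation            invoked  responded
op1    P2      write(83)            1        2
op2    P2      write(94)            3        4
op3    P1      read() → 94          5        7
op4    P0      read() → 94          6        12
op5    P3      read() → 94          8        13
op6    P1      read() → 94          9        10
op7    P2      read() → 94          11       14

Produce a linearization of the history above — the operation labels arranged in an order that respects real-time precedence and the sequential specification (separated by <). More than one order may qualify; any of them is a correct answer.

step 1: op1 write(83) — value 83
step 2: op2 write(94) — value 94
step 3: op3 read() → 94 — value 94
step 4: op4 read() → 94 — value 94
step 5: op5 read() → 94 — value 94
step 6: op6 read() → 94 — value 94
step 7: op7 read() → 94 — value 94

op1 < op2 < op3 < op4 < op5 < op6 < op7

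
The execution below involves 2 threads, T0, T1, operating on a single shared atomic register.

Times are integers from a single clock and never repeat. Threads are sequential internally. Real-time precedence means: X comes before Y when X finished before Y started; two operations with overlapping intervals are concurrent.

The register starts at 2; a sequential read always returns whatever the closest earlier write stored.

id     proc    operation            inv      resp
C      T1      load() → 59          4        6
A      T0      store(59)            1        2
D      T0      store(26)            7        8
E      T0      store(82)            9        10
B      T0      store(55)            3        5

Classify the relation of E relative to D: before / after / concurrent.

after

E spans [9,10], D spans [7,8]
resp(D)=8 < inv(E)=9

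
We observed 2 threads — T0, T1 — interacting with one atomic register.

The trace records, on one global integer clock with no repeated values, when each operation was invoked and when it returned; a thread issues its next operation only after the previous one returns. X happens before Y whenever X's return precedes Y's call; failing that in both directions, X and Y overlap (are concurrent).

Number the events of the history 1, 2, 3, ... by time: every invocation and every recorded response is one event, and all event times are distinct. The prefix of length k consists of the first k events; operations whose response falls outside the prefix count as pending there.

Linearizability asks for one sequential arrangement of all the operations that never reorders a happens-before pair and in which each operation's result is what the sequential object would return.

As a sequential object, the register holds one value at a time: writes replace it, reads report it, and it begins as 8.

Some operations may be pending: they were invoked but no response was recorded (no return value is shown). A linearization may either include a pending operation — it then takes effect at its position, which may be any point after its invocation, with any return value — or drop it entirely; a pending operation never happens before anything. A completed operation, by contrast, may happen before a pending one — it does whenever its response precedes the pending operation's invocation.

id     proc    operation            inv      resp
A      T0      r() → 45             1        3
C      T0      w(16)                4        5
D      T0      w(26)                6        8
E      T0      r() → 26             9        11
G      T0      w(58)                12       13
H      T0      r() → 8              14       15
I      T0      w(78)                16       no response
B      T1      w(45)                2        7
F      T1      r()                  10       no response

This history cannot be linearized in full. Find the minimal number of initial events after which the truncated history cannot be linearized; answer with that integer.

15

events 1..14 are still linearizable — one witness is B, A, C, D, E, F, G:
step 1: B w(45) — value 45
step 2: A r() → 45 — value 45
step 3: C w(16) — value 16
step 4: D w(26) — value 26
step 5: E r() → 26 — value 26
step 6: F r() (pending, included) — value 26
step 7: G w(58) — value 58
at event 15 (H's time-15 response) nothing linearizes any more
no escape via the 1 pending operation (F): every completion choice fails
one such order, A, B, C, D, E, G, H (pending dropped), breaks at step 1 where A r() → 45 is illegal
one such order, A, C, B, D, E, G, H (pending dropped), breaks at step 1 where A r() → 45 is illegal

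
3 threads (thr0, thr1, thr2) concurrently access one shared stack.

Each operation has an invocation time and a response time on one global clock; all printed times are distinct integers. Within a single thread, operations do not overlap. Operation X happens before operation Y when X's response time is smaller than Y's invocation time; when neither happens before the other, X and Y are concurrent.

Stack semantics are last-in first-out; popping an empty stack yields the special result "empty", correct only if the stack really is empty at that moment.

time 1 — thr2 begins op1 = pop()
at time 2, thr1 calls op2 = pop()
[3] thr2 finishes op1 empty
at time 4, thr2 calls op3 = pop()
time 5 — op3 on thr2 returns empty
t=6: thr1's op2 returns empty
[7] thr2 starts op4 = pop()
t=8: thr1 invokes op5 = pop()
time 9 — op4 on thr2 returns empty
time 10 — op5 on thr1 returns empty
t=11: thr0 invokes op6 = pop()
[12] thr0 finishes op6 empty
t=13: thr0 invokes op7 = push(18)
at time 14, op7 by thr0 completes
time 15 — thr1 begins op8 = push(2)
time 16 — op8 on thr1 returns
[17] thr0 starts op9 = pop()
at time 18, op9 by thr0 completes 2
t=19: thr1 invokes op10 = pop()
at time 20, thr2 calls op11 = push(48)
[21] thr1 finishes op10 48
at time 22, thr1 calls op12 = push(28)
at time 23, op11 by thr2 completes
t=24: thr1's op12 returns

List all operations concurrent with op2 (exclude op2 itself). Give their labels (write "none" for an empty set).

overlap test against op2 [2,6]: concurrent iff the interval meets 2..6
op1 [1,3]: concurrent
op3 [4,5]: concurrent
op4 [7,9]: after
op5 [8,10]: after
op6 [11,12]: after
op7 [13,14]: after
op8 [15,16]: after
op9 [17,18]: after
op10 [19,21]: after
op11 [20,23]: after
op12 [22,24]: after

op1, op3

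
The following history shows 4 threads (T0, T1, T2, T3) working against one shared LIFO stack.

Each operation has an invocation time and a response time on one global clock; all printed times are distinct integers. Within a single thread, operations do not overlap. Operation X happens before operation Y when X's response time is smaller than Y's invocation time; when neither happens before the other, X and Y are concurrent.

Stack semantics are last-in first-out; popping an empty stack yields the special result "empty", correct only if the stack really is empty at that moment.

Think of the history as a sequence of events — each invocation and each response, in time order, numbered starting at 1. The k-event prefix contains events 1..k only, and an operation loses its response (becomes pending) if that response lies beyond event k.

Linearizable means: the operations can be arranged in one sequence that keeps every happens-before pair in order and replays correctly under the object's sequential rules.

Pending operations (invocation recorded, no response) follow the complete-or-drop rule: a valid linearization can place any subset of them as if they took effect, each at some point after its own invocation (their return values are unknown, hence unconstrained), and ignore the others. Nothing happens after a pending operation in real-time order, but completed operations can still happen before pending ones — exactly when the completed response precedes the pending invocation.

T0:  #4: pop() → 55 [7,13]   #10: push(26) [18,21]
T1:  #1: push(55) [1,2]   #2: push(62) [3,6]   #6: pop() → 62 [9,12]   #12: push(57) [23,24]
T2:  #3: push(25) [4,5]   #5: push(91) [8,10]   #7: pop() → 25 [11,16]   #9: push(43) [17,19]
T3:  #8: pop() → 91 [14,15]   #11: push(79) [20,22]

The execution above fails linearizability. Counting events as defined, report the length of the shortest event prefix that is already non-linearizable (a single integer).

events 1..12 are linearizable; a witness order is #1, #2, #3, #4, #5, #7, #6:
after step 1 (#1 push(55)): stack <55>
after step 2 (#2 push(62)): stack <55,62>
after step 3 (#3 push(25)): stack <55,62,25>
after step 4 (#4 pop() (pending, included)): stack <55,62>
after step 5 (#5 push(91)): stack <55,62,91>
after step 6 (#7 pop() (pending, included)): stack <55,62>
after step 7 (#6 pop() → 62): stack <55>
event 13 — #4's response, time 13 — after it, nothing linearizes
no escape via the 1 pending operation (#7): every completion choice fails
e.g. #1, #2, #3, #4, #5, #6 (pending dropped): illegal at step 4, since #4 pop() → 55 cannot apply there
e.g. #1, #2, #3, #4, #6, #5 (pending dropped): illegal at step 4, since #4 pop() → 55 cannot apply there

13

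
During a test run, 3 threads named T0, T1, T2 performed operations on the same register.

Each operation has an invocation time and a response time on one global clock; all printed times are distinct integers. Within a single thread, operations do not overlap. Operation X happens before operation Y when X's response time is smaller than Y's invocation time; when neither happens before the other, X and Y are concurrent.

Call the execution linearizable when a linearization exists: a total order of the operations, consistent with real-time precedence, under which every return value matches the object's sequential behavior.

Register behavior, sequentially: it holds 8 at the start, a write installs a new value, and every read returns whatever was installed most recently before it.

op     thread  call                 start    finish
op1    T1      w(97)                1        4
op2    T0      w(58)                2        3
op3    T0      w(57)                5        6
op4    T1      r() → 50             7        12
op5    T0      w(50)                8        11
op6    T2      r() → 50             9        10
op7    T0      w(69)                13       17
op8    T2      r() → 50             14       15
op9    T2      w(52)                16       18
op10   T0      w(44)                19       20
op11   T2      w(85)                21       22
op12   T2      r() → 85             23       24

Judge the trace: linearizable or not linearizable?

linearizable

a witness: op1, op2, op3, op5, op4, op6, op8, op7, op9, op10, op11, op12
step 1: op1 w(97) — value 97
step 2: op2 w(58) — value 58
step 3: op3 w(57) — value 57
step 4: op5 w(50) — value 50
step 5: op4 r() → 50 — value 50
step 6: op6 r() → 50 — value 50
step 7: op8 r() → 50 — value 50
step 8: op7 w(69) — value 69
step 9: op9 w(52) — value 52
step 10: op10 w(44) — value 44
step 11: op11 w(85) — value 85
step 12: op12 r() → 85 — value 85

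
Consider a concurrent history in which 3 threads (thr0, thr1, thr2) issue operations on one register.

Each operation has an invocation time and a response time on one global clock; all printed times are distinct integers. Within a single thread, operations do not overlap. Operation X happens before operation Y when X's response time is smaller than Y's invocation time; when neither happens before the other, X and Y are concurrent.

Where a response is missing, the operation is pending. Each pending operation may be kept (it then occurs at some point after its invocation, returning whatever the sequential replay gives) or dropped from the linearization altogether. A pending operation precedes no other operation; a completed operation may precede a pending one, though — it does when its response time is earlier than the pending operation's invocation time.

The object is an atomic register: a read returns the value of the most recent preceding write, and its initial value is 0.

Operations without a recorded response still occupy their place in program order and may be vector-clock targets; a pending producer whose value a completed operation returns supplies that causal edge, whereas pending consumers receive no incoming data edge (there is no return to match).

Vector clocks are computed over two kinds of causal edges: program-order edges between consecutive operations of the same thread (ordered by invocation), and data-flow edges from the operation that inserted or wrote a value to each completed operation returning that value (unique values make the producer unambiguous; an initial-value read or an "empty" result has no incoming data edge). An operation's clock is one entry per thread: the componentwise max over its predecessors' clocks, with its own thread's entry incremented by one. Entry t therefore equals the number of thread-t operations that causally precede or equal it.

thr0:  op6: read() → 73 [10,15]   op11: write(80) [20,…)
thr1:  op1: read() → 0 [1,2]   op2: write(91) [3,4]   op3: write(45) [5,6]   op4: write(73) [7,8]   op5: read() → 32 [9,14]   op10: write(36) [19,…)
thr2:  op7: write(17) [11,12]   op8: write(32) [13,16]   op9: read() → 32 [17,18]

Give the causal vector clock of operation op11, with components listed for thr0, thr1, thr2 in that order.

invoked at 11, op7 has no predecessors; its own thr2 bump gives (0, 0, 1)
invoked at 1, op1 has no predecessors; its own thr1 bump gives (0, 1, 0)
op8, invoked 13, takes VC(op7)=(0, 0, 1) under max, adds 1 for thr2 → (0, 0, 2)
op2, invoked 3, takes VC(op1)=(0, 1, 0) under max, adds 1 for thr1 → (0, 2, 0)
op9, invoked 17, takes VC(op8)=(0, 0, 2) under max, adds 1 for thr2 → (0, 0, 3)
op3, invoked 5, takes VC(op2)=(0, 2, 0) under max, adds 1 for thr1 → (0, 3, 0)
op4, invoked 7, takes VC(op3)=(0, 3, 0) under max, adds 1 for thr1 → (0, 4, 0)
op6, invoked 10, takes VC(op4)=(0, 4, 0) under max, adds 1 for thr0 → (1, 4, 0)
op11, invoked 20, takes VC(op6)=(1, 4, 0) under max, adds 1 for thr0 → (2, 4, 0)
op5, invoked 9, takes VC(op4)=(0, 4, 0), VC(op8)=(0, 0, 2) under max, adds 1 for thr1 → (0, 5, 2)
op10, invoked 19, takes VC(op5)=(0, 5, 2) under max, adds 1 for thr1 → (0, 6, 2)
target: VC(op11) = (2, 4, 0)

(2, 4, 0)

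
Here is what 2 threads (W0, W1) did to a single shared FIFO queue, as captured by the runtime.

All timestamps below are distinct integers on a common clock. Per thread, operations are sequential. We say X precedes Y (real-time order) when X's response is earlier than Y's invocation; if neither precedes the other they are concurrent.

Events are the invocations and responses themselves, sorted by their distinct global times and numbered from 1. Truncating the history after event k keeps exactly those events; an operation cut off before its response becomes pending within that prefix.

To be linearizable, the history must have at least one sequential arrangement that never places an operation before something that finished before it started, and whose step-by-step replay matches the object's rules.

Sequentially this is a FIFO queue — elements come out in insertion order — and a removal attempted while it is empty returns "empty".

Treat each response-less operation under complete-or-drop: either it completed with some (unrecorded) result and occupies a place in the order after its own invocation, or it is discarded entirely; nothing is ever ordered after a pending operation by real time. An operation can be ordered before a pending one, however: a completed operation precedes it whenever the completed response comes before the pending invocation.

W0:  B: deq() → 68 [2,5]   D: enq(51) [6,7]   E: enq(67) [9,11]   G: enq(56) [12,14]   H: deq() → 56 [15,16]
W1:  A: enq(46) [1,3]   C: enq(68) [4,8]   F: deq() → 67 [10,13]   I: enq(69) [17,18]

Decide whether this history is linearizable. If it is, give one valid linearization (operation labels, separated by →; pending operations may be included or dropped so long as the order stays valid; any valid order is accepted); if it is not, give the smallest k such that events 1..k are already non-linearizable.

not linearizable — minimal violating prefix: 5 events

cut after 4 events: linearizable; cut after 5 events (B responds, time 5): not linearizable
all 2 real-time-respecting orders fail — 2 completed FIFO queue operations, no legal replay
include/drop combinations of the 1 pending operation (C) were all tried; none helps
take A, B (pending dropped): step 2 already fails, because B deq() → 68 cannot occur there
take B, A (pending dropped): step 1 already fails, because B deq() → 68 cannot occur there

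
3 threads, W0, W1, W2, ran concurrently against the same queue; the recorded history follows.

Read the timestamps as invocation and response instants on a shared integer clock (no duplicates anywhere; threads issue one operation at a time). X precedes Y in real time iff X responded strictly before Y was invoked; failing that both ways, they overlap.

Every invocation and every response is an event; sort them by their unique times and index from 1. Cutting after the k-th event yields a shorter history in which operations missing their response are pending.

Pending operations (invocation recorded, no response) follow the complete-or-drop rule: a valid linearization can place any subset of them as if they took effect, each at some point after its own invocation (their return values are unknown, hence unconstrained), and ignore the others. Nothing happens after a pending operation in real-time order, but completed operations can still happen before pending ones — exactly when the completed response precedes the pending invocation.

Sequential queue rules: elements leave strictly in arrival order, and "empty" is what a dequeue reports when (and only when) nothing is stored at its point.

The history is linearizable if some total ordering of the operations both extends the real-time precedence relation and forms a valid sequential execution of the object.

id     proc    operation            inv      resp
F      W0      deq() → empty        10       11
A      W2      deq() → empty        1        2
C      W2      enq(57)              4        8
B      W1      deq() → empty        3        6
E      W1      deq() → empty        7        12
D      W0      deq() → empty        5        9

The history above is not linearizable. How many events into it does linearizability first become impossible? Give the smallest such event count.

12

a valid linearization of events 1..11 exists, for instance A, B, C, E, D, F:
after step 1 (A deq() → empty): queue <>
after step 2 (B deq() → empty): queue <>
after step 3 (C enq(57)): queue <57>
after step 4 (E deq() (pending, included)): queue <>
after step 5 (D deq() → empty): queue <>
after step 6 (F deq() → empty): queue <>
with event 12 included (E responding at time 12), all real-time-consistent orders fail
e.g. A, B, C, D, E, F: illegal at step 4, since D deq() → empty cannot apply there
e.g. A, B, C, D, F, E: illegal at step 4, since D deq() → empty cannot apply there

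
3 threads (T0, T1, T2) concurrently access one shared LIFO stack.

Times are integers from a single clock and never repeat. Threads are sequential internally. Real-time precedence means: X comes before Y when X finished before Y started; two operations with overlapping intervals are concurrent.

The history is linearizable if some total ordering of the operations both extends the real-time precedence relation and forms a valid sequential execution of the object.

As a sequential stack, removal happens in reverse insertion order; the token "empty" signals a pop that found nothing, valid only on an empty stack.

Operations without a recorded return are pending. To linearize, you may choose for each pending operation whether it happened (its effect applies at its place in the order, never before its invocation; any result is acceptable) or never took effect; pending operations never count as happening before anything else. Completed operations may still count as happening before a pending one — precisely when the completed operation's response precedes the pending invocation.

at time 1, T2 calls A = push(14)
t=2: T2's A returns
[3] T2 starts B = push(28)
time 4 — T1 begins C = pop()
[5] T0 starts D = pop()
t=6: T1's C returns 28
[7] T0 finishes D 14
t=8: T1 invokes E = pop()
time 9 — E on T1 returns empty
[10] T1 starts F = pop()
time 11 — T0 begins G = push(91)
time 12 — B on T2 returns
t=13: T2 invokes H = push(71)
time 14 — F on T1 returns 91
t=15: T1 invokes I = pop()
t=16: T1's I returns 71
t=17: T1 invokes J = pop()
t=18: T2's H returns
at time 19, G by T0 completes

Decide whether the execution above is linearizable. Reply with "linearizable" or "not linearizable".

linearizable

witness order: A, B, C, D, E, G, F, H, I
step 1: A push(14) — stack <14>
step 2: B push(28) — stack <14,28>
step 3: C pop() → 28 — stack <14>
step 4: D pop() → 14 — stack <>
step 5: E pop() → empty — stack <>
step 6: G push(91) — stack <91>
step 7: F pop() → 91 — stack <>
step 8: H push(71) — stack <71>
step 9: I pop() → 71 — stack <>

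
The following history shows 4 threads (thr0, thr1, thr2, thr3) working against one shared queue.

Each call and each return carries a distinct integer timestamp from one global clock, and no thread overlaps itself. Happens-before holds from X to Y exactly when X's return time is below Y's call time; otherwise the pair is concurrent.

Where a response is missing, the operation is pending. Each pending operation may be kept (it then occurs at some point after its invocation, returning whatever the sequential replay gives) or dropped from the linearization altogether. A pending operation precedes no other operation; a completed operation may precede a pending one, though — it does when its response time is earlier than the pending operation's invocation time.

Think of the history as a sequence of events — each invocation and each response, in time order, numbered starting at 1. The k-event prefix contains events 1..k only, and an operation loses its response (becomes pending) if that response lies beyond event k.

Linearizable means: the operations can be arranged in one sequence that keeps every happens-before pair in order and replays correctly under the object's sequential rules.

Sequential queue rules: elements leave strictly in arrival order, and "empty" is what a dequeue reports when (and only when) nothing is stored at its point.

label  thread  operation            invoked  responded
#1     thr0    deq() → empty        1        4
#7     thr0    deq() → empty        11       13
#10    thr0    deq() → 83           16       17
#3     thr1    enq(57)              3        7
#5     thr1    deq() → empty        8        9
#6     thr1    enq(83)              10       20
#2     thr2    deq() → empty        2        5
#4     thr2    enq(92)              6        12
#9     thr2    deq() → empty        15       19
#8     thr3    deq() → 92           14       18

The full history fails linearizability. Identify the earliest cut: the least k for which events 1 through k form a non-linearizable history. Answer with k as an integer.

events 1..8 are linearizable, e.g. via #1, #2, #3:
step 1: #1 deq() → empty — queue <>
step 2: #2 deq() → empty — queue <>
step 3: #3 enq(57) — queue <57>
with event 9 included (#5 responding at time 9), all real-time-consistent orders fail
completion choices over the 1 pending operation (#4) were checked; none helps
take #1, #2, #3, #5 (pending dropped): step 4 already fails, because #5 deq() → empty cannot occur there
take #1, #3, #2, #5 (pending dropped): step 3 already fails, because #2 deq() → empty cannot occur there

9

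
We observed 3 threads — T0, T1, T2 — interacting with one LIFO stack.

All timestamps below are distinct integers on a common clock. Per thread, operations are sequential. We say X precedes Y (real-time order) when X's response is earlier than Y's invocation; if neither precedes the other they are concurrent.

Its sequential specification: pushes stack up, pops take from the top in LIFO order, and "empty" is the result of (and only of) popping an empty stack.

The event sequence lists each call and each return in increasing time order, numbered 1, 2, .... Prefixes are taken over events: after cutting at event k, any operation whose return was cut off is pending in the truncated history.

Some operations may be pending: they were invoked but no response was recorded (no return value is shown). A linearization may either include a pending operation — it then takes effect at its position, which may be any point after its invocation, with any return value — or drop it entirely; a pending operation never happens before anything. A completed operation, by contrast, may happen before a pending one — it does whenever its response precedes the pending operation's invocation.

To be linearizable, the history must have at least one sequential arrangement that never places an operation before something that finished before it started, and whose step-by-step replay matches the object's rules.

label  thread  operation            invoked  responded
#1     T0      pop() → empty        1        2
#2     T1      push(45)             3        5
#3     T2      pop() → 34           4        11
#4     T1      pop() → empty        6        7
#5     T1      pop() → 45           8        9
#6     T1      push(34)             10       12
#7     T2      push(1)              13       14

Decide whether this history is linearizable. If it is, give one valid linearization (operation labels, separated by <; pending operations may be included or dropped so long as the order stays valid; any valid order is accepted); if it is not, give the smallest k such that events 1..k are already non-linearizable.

not linearizable — minimal violating prefix: 9 events

already the first 9 events (up to #5's response at time 9) admit no linearization; the first 8 still do
the sole real-time-consistent order of 4 completed operations fails the LIFO stack replay
no escape via the 1 pending operation (#3): every completion choice fails
take #1, #2, #4, #5 (pending dropped): step 3 already fails, because #4 pop() → empty cannot occur there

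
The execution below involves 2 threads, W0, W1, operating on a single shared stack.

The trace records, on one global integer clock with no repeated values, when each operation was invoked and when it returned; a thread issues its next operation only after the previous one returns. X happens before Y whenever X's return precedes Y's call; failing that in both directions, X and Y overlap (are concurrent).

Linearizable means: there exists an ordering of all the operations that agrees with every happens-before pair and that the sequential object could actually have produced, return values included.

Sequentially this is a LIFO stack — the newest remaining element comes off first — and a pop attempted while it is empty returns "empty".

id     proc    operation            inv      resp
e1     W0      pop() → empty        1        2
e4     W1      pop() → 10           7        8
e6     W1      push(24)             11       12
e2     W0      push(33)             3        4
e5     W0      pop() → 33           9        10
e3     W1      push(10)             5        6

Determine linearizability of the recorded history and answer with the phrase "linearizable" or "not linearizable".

one valid linearization: e1, e2, e3, e4, e5, e6
step 1: e1 pop() → empty — stack <>
step 2: e2 push(33) — stack <33>
step 3: e3 push(10) — stack <33,10>
step 4: e4 pop() → 10 — stack <33>
step 5: e5 pop() → 33 — stack <>
step 6: e6 push(24) — stack <24>

linearizable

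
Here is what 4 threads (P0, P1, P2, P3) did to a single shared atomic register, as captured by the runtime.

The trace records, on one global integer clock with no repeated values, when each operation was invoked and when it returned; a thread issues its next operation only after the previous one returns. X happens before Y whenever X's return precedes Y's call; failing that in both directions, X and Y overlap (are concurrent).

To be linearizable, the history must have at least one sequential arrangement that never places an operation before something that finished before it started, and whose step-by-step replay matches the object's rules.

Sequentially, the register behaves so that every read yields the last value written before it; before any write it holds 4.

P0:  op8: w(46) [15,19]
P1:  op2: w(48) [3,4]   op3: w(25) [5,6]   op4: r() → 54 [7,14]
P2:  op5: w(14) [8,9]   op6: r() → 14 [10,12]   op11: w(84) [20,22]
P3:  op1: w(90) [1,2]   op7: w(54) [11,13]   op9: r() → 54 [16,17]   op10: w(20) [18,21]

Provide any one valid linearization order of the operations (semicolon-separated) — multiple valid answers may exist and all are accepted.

op1; op2; op3; op5; op6; op7; op4; op9; op8; op10; op11

step 1: op1 w(90) — value 90
step 2: op2 w(48) — value 48
step 3: op3 w(25) — value 25
step 4: op5 w(14) — value 14
step 5: op6 r() → 14 — value 14
step 6: op7 w(54) — value 54
step 7: op4 r() → 54 — value 54
step 8: op9 r() → 54 — value 54
step 9: op8 w(46) — value 46
step 10: op10 w(20) — value 20
step 11: op11 w(84) — value 84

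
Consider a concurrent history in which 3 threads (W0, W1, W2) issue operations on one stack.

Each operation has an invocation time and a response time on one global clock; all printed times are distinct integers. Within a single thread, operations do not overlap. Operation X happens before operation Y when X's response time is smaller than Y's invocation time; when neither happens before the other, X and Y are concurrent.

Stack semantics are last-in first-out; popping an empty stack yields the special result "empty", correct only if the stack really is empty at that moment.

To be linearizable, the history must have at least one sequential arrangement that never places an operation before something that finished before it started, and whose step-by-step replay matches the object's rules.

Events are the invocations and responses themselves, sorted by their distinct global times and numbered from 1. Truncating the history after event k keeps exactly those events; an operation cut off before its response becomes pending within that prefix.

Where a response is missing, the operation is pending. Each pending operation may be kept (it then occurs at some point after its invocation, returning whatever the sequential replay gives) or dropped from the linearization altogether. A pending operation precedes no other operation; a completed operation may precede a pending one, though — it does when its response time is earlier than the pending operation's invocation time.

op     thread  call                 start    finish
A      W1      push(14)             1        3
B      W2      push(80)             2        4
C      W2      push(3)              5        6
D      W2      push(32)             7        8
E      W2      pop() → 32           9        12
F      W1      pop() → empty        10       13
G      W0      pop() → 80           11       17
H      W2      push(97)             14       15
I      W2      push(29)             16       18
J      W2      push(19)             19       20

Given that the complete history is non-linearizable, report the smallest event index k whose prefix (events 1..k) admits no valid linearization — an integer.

13

events 1..12 are linearizable, e.g. via A, B, C, D, E:
1. A push(14), leaving stack <14>
2. B push(80), leaving stack <14,80>
3. C push(3), leaving stack <14,80,3>
4. D push(32), leaving stack <14,80,3,32>
5. E pop() → 32, leaving stack <14,80,3>
adding event 13 (F responds at 13) leaves no legal real-time order
including or dropping the 1 pending operation (G) in any combination fails
sample order A, B, C, D, E, F (pending dropped) stalls at step 6 — F pop() → empty has no legal effect
sample order A, B, C, D, F, E (pending dropped) stalls at step 5 — F pop() → empty has no legal effect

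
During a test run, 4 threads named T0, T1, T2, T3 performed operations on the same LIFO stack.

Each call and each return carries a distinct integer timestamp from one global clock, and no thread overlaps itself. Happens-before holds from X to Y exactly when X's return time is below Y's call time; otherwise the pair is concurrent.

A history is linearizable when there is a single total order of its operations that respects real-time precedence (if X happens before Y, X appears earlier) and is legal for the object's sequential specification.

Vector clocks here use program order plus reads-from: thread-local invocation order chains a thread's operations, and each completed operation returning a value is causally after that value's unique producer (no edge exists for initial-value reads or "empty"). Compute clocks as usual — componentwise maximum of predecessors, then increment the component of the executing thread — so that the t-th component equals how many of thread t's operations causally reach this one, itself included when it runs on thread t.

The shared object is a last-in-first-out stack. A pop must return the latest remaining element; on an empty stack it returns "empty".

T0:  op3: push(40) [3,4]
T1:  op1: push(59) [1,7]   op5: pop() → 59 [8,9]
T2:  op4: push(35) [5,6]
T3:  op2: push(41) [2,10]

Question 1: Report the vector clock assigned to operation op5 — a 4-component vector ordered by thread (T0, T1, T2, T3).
(0, 2, 0, 0)

op2 (invocation 2): nothing precedes it; T3's component alone gives (0, 0, 0, 1)
op4 (invocation 5): nothing precedes it; T2's component alone gives (0, 0, 1, 0)
op1 (invocation 1): nothing precedes it; T1's component alone gives (0, 1, 0, 0)
op3 (invocation 3): nothing precedes it; T0's component alone gives (1, 0, 0, 0)
invoked at 8, op5 merges VC(op1)=(0, 1, 0, 0) and bumps T1's slot → (0, 2, 0, 0)
target: VC(op5) = (0, 2, 0, 0)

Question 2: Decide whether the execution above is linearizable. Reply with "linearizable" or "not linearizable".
linearizable

a witness: op2, op3, op4, op1, op5
1. op2 push(41), leaving stack <41>
2. op3 push(40), leaving stack <41,40>
3. op4 push(35), leaving stack <41,40,35>
4. op1 push(59), leaving stack <41,40,35,59>
5. op5 pop() → 59, leaving stack <41,40,35>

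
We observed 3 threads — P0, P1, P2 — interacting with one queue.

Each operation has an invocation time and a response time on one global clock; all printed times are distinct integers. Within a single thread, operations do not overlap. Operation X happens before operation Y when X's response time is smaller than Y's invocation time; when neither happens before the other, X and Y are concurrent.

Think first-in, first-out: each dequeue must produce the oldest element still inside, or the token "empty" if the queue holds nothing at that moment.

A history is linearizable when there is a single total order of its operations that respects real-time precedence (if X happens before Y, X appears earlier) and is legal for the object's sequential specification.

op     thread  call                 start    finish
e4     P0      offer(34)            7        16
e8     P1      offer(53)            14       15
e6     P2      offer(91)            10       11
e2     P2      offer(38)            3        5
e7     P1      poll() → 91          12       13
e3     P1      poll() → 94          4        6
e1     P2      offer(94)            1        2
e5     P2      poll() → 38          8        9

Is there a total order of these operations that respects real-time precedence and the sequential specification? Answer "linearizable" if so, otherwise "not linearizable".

linearizable

a witness: e1, e2, e3, e5, e6, e4, e7, e8
1. e1 offer(94), leaving queue <94>
2. e2 offer(38), leaving queue <94,38>
3. e3 poll() → 94, leaving queue <38>
4. e5 poll() → 38, leaving queue <>
5. e6 offer(91), leaving queue <91>
6. e4 offer(34), leaving queue <91,34>
7. e7 poll() → 91, leaving queue <34>
8. e8 offer(53), leaving queue <34,53>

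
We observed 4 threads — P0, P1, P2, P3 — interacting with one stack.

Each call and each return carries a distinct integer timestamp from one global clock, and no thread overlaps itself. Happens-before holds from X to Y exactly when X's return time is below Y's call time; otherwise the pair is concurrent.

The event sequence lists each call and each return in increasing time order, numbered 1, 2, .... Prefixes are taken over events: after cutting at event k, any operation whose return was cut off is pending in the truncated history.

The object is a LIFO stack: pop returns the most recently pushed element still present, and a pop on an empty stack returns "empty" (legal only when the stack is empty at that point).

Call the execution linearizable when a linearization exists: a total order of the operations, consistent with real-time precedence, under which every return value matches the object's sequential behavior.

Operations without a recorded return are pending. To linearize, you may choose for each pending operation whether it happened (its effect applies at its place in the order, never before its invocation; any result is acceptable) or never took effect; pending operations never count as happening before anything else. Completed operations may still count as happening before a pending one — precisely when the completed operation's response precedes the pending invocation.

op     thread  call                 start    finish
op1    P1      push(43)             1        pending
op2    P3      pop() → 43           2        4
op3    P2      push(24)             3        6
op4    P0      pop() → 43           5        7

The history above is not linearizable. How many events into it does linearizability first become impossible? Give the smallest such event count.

a valid linearization of events 1..6 exists, for instance op1, op2, op3:
1. op1 push(43) (pending, included), leaving stack <43>
2. op2 pop() → 43, leaving stack <>
3. op3 push(24), leaving stack <24>
event 7 — op4's response, time 7 — after it, nothing linearizes
including or dropping the 1 pending operation (op1) in any combination fails
e.g. op2, op3, op4 (pending dropped): illegal at step 1, since op2 pop() → 43 cannot apply there
e.g. op2, op4, op3 (pending dropped): illegal at step 1, since op2 pop() → 43 cannot apply there

7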